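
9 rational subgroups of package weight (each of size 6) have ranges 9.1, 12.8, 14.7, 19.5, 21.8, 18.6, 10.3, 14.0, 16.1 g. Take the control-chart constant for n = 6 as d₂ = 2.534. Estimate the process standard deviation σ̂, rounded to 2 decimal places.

6.00

R̄ = (9.1 + 12.8 + 14.7 + 19.5 + 21.8 + 18.6 + 10.3 + 14.0 + 16.1) / 9 = 15.2111
σ̂ = R̄ / d₂ = 15.2111 / 2.534 = 6.0028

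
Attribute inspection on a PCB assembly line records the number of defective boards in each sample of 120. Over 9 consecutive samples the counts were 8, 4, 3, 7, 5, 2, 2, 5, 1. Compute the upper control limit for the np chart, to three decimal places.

10.089

p̄ = Σdᵢ / (k·n) = 37 / (9 × 120) = 0.03426
UCL = np̄ + 3·√(np̄(1−p̄)) = 4.1111 + 3 × √(4.1111×0.96574) = 4.1111 + 3 × 1.9926 = 10.0888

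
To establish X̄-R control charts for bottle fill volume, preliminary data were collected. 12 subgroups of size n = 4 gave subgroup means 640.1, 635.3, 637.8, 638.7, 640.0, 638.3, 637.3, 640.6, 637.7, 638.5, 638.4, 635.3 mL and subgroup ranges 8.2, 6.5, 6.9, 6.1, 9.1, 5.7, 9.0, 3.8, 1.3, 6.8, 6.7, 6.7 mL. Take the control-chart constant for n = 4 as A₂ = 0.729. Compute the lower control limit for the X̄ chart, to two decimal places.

633.50

X̄̄ = (640.1 + 635.3 + 637.8 + 638.7 + 640.0 + 638.3 + 637.3 + 640.6 + 637.7 + 638.5 + 638.4 + 635.3) / 12 = 7658.0000 / 12 = 638.1667
R̄ = (8.2 + 6.5 + 6.9 + 6.1 + 9.1 + 5.7 + 9.0 + 3.8 + 1.3 + 6.8 + 6.7 + 6.7) / 12 = 76.8000 / 12 = 6.4000
LCL = X̄̄ − A₂·R̄ = 638.1667 − 0.729 × 6.4000 = 633.5011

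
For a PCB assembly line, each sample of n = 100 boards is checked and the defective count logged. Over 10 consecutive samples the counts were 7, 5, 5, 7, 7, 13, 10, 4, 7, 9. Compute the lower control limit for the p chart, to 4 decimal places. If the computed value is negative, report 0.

0.0000

p̄ = Σdᵢ / (k·n) = 74 / (10 × 100) = 0.07400
LCL = p̄ − 3·√(p̄(1−p̄)/n) = 0.07400 − 3 × 0.02618 = -0.00453 → 0 (negative, so LCL = 0)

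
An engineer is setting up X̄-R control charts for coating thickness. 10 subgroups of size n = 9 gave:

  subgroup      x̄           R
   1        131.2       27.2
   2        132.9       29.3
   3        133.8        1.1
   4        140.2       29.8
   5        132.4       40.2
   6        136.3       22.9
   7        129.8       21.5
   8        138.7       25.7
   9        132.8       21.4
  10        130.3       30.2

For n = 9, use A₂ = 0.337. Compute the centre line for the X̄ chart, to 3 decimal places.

X̄̄ = (131.2 + 132.9 + 133.8 + 140.2 + 132.4 + 136.3 + 129.8 + 138.7 + 132.8 + 130.3) / 10 = 1338.4000 / 10 = 133.8400
CL = X̄̄ = 133.8400

133.840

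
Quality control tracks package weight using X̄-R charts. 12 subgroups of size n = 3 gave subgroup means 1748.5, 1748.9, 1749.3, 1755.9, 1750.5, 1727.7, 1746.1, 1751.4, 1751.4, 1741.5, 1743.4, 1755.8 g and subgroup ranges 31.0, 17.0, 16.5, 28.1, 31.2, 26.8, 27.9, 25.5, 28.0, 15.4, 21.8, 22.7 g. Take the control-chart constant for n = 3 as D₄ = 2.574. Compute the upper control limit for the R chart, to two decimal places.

62.61

R̄ = (31.0 + 17.0 + 16.5 + 28.1 + 31.2 + 26.8 + 27.9 + 25.5 + 28.0 + 15.4 + 21.8 + 22.7) / 12 = 291.9000 / 12 = 24.3250
UCL_R = D₄·R̄ = 2.574 × 24.3250 = 62.6125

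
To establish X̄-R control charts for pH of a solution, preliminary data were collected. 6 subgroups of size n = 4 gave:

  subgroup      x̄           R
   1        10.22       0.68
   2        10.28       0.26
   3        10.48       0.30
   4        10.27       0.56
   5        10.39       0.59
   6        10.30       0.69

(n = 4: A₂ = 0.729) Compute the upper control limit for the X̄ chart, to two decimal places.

X̄̄ = (10.22 + 10.28 + 10.48 + 10.27 + 10.39 + 10.30) / 6 = 61.9400 / 6 = 10.3233
R̄ = (0.68 + 0.26 + 0.30 + 0.56 + 0.59 + 0.69) / 6 = 3.0800 / 6 = 0.5133
UCL = X̄̄ + A₂·R̄ = 10.3233 + 0.729 × 0.5133 = 10.6976

10.70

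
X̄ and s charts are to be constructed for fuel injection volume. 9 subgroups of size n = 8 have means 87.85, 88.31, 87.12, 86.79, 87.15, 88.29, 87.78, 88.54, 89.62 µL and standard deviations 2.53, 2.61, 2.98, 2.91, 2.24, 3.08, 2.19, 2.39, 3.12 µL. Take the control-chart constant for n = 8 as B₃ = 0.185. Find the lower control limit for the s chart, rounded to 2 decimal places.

0.49

s̄ = (2.53 + 2.61 + 2.98 + 2.91 + 2.24 + 3.08 + 2.19 + 2.39 + 3.12) / 9 = 2.6722
LCL_s = B₃·s̄ = 0.185 × 2.6722 = 0.4944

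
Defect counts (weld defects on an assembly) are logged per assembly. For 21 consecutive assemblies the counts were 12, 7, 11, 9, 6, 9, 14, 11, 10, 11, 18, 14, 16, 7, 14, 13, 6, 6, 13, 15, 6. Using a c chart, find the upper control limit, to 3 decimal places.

c̄ = (12 + 7 + 11 + 9 + 6 + 9 + 14 + 11 + 10 + 11 + 18 + 14 + 16 + 7 + 14 + 13 + 6 + 6 + 13 + 15 + 6) / 21 = 228 / 21 = 10.8571
UCL = c̄ + 3√c̄ = 10.8571 + 3 × √10.8571 = 10.8571 + 3 × 3.2950 = 20.7422

20.742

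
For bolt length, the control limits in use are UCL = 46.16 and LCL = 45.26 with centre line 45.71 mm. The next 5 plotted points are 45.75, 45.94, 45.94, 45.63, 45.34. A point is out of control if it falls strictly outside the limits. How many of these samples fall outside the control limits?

0

All 5 points lie within [45.26, 46.16].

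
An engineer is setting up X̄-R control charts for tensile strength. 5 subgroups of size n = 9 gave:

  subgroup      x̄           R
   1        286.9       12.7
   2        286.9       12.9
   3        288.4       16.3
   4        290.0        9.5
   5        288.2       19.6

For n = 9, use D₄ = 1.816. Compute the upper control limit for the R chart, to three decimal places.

R̄ = (12.7 + 12.9 + 16.3 + 9.5 + 19.6) / 5 = 71.0000 / 5 = 14.2000
UCL_R = D₄·R̄ = 1.816 × 14.2000 = 25.7872

25.787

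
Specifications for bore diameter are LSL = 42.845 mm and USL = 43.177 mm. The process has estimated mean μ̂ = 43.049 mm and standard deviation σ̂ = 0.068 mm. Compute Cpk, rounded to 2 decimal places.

0.63

Cpu = (USL − μ̂) / (3σ̂) = (43.177 − 43.049) / (3 × 0.068) = 0.6275; Cpl = (μ̂ − LSL) / (3σ̂) = (43.049 − 42.845) / (3 × 0.068) = 1.0000; Cpk = min(Cpu, Cpl) = 0.6275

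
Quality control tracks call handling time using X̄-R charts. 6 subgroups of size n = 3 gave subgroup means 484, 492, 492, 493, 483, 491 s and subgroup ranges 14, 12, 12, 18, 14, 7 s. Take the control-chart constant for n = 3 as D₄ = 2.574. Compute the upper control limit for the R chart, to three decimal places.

33.033

R̄ = (14 + 12 + 12 + 18 + 14 + 7) / 6 = 77.0000 / 6 = 12.8333
UCL_R = D₄·R̄ = 2.574 × 12.8333 = 33.0330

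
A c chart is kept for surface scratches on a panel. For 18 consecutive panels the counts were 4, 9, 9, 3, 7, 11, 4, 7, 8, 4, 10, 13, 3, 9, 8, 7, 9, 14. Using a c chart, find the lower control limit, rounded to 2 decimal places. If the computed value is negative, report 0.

0.00

c̄ = (4 + 9 + 9 + 3 + 7 + 11 + 4 + 7 + 8 + 4 + 10 + 13 + 3 + 9 + 8 + 7 + 9 + 14) / 18 = 139 / 18 = 7.7222
LCL = c̄ − 3√c̄ = 7.7222 − 3 × 2.7789 = -0.6144 → 0 (cannot be negative)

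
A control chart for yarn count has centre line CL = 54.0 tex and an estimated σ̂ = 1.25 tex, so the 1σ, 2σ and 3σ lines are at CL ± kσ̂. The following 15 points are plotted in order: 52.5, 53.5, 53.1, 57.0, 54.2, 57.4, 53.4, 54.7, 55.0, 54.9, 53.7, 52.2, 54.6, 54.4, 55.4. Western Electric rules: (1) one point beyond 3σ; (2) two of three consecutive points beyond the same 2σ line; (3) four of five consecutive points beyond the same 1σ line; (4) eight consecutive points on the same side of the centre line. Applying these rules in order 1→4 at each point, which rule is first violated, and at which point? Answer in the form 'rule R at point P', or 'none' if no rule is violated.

rule 2 at point 6

Zone of each point (C = within 1σ̂, B = 1σ̂–2σ̂, A = 2σ̂–3σ̂, * = beyond 3σ̂; sign = side of CL): 1:-B, 2:-C, 3:-C, 4:+A, 5:+C, 6:+A, 7:-C, 8:+C, 9:+C, 10:+C, 11:-C, 12:-B, 13:+C, 14:+C, 15:+B
Rule 2 (two of three consecutive points beyond the same 2σ limit) is satisfied at point 6.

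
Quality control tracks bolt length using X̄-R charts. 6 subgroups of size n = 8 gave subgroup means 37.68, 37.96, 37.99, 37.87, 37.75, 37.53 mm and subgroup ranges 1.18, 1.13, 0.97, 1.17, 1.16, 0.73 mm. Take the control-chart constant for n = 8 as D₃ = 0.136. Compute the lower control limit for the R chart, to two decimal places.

R̄ = (1.18 + 1.13 + 0.97 + 1.17 + 1.16 + 0.73) / 6 = 6.3400 / 6 = 1.0567
LCL_R = D₃·R̄ = 0.136 × 1.0567 = 0.1437

0.14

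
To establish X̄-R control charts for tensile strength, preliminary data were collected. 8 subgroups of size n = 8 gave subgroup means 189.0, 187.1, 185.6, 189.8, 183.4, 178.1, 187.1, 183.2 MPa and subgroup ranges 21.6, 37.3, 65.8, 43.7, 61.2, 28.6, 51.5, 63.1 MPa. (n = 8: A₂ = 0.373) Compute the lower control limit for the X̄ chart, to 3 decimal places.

X̄̄ = (189.0 + 187.1 + 185.6 + 189.8 + 183.4 + 178.1 + 187.1 + 183.2) / 8 = 1483.3000 / 8 = 185.4125
R̄ = (21.6 + 37.3 + 65.8 + 43.7 + 61.2 + 28.6 + 51.5 + 63.1) / 8 = 372.8000 / 8 = 46.6000
LCL = X̄̄ − A₂·R̄ = 185.4125 − 0.373 × 46.6000 = 168.0307

168.031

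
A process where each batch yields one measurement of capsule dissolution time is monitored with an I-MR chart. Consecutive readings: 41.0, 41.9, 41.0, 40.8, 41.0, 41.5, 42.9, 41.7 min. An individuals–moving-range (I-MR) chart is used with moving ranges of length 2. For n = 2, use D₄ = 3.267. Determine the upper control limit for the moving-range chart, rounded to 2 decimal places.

2.47

Moving ranges: 0.9, 0.9, 0.2, 0.2, 0.5, 1.4, 1.2; M̄R̄ = 5.3000 / 7 = 0.7571
UCL_MR = D₄·M̄R̄ = 3.267 × 0.7571 = 2.4736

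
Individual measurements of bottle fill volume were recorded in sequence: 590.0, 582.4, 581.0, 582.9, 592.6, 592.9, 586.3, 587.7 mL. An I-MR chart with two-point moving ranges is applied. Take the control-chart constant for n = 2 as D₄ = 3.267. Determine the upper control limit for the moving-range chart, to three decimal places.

Moving ranges: 7.6, 1.4, 1.9, 9.7, 0.3, 6.6, 1.4; M̄R̄ = 28.9000 / 7 = 4.1286
UCL_MR = D₄·M̄R̄ = 3.267 × 4.1286 = 13.4880

13.488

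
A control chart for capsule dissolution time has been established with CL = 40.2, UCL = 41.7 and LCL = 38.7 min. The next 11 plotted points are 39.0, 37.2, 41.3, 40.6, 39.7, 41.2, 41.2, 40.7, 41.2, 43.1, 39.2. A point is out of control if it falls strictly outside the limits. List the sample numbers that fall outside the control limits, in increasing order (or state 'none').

Compare each point to [38.7, 41.7]: sample 2 = 37.2 < LCL; sample 10 = 43.1 > UCL.

2, 10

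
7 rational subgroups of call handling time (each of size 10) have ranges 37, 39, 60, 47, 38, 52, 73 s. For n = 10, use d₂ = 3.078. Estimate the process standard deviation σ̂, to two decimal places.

16.06

R̄ = (37 + 39 + 60 + 47 + 38 + 52 + 73) / 7 = 49.4286
σ̂ = R̄ / d₂ = 49.4286 / 3.078 = 16.0587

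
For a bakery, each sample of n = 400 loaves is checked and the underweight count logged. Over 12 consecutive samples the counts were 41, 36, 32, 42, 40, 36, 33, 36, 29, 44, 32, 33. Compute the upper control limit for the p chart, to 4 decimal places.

p̄ = Σdᵢ / (k·n) = 434 / (12 × 400) = 0.09042
UCL = p̄ + 3·√(p̄(1−p̄)/n) = 0.09042 + 3 × √(0.09042×0.90958/400) = 0.09042 + 3 × 0.01434 = 0.13343

0.1334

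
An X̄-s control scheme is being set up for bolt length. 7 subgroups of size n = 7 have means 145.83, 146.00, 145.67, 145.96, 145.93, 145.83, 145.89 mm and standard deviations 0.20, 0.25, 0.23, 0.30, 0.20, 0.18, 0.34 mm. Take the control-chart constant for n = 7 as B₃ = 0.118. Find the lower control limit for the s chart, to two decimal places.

0.03

s̄ = (0.20 + 0.25 + 0.23 + 0.30 + 0.20 + 0.18 + 0.34) / 7 = 0.2429
LCL_s = B₃·s̄ = 0.118 × 0.2429 = 0.0287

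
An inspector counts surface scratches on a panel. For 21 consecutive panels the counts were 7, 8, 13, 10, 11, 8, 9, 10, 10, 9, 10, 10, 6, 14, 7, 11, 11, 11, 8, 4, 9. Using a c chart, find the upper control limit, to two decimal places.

c̄ = (7 + 8 + 13 + 10 + 11 + 8 + 9 + 10 + 10 + 9 + 10 + 10 + 6 + 14 + 7 + 11 + 11 + 11 + 8 + 4 + 9) / 21 = 196 / 21 = 9.3333
UCL = c̄ + 3√c̄ = 9.3333 + 3 × √9.3333 = 9.3333 + 3 × 3.0551 = 18.4985

18.50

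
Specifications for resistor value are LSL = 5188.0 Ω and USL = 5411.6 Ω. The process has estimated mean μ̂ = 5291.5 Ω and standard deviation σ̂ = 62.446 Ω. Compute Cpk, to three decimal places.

Cpu = (USL − μ̂) / (3σ̂) = (5411.6 − 5291.5) / (3 × 62.446) = 0.6411; Cpl = (μ̂ − LSL) / (3σ̂) = (5291.5 − 5188.0) / (3 × 62.446) = 0.5525; Cpk = min(Cpu, Cpl) = 0.5525

0.552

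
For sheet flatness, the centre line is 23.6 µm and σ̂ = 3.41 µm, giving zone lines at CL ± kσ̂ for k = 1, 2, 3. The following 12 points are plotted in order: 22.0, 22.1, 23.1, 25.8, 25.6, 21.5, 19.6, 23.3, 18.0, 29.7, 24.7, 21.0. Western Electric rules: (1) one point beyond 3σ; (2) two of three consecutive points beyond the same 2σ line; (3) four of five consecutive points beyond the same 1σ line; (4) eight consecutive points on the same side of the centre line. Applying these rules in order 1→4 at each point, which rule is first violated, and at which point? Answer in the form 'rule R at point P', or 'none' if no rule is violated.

Zone of each point (C = within 1σ̂, B = 1σ̂–2σ̂, A = 2σ̂–3σ̂, * = beyond 3σ̂; sign = side of CL): 1:-C, 2:-C, 3:-C, 4:+C, 5:+C, 6:-C, 7:-B, 8:-C, 9:-B, 10:+B, 11:+C, 12:-C
No rule fires across all 12 points.

none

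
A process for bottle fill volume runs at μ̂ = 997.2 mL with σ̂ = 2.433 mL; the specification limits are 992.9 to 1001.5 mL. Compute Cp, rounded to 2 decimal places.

Cp = (USL − LSL) / (6σ̂) = (1001.5 − 992.9) / (6 × 2.433) = 8.6000 / 14.5980 = 0.5891

0.59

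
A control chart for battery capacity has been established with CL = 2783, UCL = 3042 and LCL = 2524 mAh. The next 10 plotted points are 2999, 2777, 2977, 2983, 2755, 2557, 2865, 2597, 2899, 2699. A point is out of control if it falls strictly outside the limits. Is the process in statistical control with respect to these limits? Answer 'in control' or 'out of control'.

in control

All 10 points lie within [2524, 3042].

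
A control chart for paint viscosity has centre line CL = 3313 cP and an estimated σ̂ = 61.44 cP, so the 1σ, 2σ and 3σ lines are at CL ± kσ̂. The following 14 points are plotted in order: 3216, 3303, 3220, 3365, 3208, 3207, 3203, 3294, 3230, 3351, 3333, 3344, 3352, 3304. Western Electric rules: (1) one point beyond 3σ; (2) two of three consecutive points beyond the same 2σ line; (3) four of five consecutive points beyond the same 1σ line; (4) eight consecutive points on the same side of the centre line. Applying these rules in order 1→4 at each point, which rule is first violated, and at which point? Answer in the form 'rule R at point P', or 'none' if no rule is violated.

Zone of each point (C = within 1σ̂, B = 1σ̂–2σ̂, A = 2σ̂–3σ̂, * = beyond 3σ̂; sign = side of CL): 1:-B, 2:-C, 3:-B, 4:+C, 5:-B, 6:-B, 7:-B, 8:-C, 9:-B, 10:+C, 11:+C, 12:+C, 13:+C, 14:-C
Rule 3 (four of five consecutive points beyond the same 1σ limit) is satisfied at point 7.

rule 3 at point 7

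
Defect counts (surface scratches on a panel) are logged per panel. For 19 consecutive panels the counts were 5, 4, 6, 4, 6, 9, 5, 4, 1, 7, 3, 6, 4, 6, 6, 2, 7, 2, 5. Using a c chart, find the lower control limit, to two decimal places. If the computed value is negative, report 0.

0.00

c̄ = (5 + 4 + 6 + 4 + 6 + 9 + 5 + 4 + 1 + 7 + 3 + 6 + 4 + 6 + 6 + 2 + 7 + 2 + 5) / 19 = 92 / 19 = 4.8421
LCL = c̄ − 3√c̄ = 4.8421 − 3 × 2.2005 = -1.7593 → 0 (cannot be negative)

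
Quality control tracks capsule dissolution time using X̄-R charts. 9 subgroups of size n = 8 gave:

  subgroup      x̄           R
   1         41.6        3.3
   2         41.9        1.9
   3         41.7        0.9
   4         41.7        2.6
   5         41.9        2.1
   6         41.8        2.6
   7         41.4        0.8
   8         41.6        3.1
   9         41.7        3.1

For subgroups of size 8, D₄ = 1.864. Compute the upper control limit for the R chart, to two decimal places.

R̄ = (3.3 + 1.9 + 0.9 + 2.6 + 2.1 + 2.6 + 0.8 + 3.1 + 3.1) / 9 = 20.4000 / 9 = 2.2667
UCL_R = D₄·R̄ = 1.864 × 2.2667 = 4.2251

4.23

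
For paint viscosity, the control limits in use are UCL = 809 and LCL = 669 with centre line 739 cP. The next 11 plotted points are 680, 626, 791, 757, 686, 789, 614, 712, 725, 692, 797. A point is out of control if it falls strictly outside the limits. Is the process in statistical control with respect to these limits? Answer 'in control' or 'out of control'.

out of control

Compare each point to [669, 809]: sample 2 = 626 < LCL; sample 7 = 614 < LCL.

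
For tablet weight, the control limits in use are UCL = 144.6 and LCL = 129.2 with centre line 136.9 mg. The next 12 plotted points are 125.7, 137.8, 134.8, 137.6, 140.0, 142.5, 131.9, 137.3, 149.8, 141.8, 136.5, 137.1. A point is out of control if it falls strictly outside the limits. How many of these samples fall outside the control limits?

2

Compare each point to [129.2, 144.6]: sample 1 = 125.7 < LCL; sample 9 = 149.8 > UCL.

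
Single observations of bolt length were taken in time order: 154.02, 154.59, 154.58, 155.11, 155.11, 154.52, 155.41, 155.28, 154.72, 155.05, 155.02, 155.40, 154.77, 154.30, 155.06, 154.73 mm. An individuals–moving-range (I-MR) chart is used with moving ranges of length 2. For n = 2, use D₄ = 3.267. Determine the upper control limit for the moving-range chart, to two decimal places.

1.35

Moving ranges: 0.57, 0.01, 0.53, 0.00, 0.59, 0.89, 0.13, 0.56, 0.33, 0.03, 0.38, 0.63, 0.47, 0.76, 0.33; M̄R̄ = 6.2100 / 15 = 0.4140
UCL_MR = D₄·M̄R̄ = 3.267 × 0.4140 = 1.3525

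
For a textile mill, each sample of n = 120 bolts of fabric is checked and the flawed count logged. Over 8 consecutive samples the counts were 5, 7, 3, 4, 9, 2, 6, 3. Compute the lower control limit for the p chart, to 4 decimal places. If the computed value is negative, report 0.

p̄ = Σdᵢ / (k·n) = 39 / (8 × 120) = 0.04063
LCL = p̄ − 3·√(p̄(1−p̄)/n) = 0.04063 − 3 × 0.01802 = -0.01344 → 0 (negative, so LCL = 0)

0.0000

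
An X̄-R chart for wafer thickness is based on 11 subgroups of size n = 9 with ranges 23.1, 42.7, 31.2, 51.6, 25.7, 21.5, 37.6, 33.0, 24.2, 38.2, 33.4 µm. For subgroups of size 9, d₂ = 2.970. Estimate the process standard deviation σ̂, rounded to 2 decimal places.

R̄ = (23.1 + 42.7 + 31.2 + 51.6 + 25.7 + 21.5 + 37.6 + 33.0 + 24.2 + 38.2 + 33.4) / 11 = 32.9273
σ̂ = R̄ / d₂ = 32.9273 / 2.970 = 11.0866

11.09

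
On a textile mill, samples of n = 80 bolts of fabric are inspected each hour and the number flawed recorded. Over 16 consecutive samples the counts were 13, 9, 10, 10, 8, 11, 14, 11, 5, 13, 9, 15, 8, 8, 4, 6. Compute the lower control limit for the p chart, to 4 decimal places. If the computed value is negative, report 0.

p̄ = Σdᵢ / (k·n) = 154 / (16 × 80) = 0.12031
LCL = p̄ − 3·√(p̄(1−p̄)/n) = 0.12031 − 3 × 0.03637 = 0.01119

0.0112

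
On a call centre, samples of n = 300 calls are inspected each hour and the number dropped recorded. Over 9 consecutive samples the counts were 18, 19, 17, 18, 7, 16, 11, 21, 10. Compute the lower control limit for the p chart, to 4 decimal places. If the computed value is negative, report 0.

0.0127

p̄ = Σdᵢ / (k·n) = 137 / (9 × 300) = 0.05074
LCL = p̄ − 3·√(p̄(1−p̄)/n) = 0.05074 − 3 × 0.01267 = 0.01273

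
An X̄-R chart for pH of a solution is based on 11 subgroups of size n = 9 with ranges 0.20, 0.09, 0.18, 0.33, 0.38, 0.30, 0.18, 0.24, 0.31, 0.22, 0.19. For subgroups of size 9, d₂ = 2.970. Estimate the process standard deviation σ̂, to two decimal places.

0.08

R̄ = (0.20 + 0.09 + 0.18 + 0.33 + 0.38 + 0.30 + 0.18 + 0.24 + 0.31 + 0.22 + 0.19) / 11 = 0.2382
σ̂ = R̄ / d₂ = 0.2382 / 2.970 = 0.0802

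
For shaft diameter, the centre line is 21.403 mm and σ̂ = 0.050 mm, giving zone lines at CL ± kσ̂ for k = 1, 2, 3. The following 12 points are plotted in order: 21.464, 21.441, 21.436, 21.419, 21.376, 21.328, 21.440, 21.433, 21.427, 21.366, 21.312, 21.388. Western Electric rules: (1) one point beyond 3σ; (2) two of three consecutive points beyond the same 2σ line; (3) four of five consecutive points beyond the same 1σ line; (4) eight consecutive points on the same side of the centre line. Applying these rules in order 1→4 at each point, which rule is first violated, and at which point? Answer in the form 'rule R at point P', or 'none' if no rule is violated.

none

Zone of each point (C = within 1σ̂, B = 1σ̂–2σ̂, A = 2σ̂–3σ̂, * = beyond 3σ̂; sign = side of CL): 1:+B, 2:+C, 3:+C, 4:+C, 5:-C, 6:-B, 7:+C, 8:+C, 9:+C, 10:-C, 11:-B, 12:-C
No rule fires across all 12 points.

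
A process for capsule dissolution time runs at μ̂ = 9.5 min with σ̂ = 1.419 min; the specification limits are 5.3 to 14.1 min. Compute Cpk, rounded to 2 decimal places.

0.99

Cpu = (USL − μ̂) / (3σ̂) = (14.1 − 9.5) / (3 × 1.419) = 1.0806; Cpl = (μ̂ − LSL) / (3σ̂) = (9.5 − 5.3) / (3 × 1.419) = 0.9866; Cpk = min(Cpu, Cpl) = 0.9866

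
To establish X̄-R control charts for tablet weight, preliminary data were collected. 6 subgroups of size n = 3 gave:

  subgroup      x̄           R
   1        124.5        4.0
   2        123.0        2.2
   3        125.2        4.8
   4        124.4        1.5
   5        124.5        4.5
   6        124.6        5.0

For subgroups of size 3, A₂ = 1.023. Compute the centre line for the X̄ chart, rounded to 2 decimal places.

X̄̄ = (124.5 + 123.0 + 125.2 + 124.4 + 124.5 + 124.6) / 6 = 746.2000 / 6 = 124.3667
CL = X̄̄ = 124.3667

124.37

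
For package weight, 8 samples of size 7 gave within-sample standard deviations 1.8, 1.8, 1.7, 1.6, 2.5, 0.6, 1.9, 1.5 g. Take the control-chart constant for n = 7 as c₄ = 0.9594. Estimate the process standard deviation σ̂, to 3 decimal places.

1.746

s̄ = (1.8 + 1.8 + 1.7 + 1.6 + 2.5 + 0.6 + 1.9 + 1.5) / 8 = 1.6750
σ̂ = s̄ / c₄ = 1.6750 / 0.9594 = 1.7459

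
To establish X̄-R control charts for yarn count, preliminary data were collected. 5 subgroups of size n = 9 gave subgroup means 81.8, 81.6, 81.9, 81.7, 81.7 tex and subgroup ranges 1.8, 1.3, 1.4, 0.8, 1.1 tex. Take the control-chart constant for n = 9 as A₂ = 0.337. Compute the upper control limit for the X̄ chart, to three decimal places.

X̄̄ = (81.8 + 81.6 + 81.9 + 81.7 + 81.7) / 5 = 408.7000 / 5 = 81.7400
R̄ = (1.8 + 1.3 + 1.4 + 0.8 + 1.1) / 5 = 6.4000 / 5 = 1.2800
UCL = X̄̄ + A₂·R̄ = 81.7400 + 0.337 × 1.2800 = 82.1714

82.171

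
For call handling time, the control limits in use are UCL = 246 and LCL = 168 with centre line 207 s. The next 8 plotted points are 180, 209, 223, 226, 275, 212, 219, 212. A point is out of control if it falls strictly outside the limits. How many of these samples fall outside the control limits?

1

Compare each point to [168, 246]: sample 5 = 275 > UCL.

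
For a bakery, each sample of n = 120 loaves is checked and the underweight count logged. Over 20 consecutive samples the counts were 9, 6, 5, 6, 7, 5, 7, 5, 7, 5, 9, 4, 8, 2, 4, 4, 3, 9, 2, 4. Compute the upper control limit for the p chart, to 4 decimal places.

p̄ = Σdᵢ / (k·n) = 111 / (20 × 120) = 0.04625
UCL = p̄ + 3·√(p̄(1−p̄)/n) = 0.04625 + 3 × √(0.04625×0.95375/120) = 0.04625 + 3 × 0.01917 = 0.10377

0.1038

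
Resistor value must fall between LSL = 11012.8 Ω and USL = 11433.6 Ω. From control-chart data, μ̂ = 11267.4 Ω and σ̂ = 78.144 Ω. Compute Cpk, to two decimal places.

0.71

Cpu = (USL − μ̂) / (3σ̂) = (11433.6 − 11267.4) / (3 × 78.144) = 0.7089; Cpl = (μ̂ − LSL) / (3σ̂) = (11267.4 − 11012.8) / (3 × 78.144) = 1.0860; Cpk = min(Cpu, Cpl) = 0.7089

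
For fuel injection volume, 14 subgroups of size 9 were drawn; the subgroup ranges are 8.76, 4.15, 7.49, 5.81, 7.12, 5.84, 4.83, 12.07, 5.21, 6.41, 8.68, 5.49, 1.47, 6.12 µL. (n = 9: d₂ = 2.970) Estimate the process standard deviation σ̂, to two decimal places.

2.15

R̄ = (8.76 + 4.15 + 7.49 + 5.81 + 7.12 + 5.84 + 4.83 + 12.07 + 5.21 + 6.41 + 8.68 + 5.49 + 1.47 + 6.12) / 14 = 6.3893
σ̂ = R̄ / d₂ = 6.3893 / 2.970 = 2.1513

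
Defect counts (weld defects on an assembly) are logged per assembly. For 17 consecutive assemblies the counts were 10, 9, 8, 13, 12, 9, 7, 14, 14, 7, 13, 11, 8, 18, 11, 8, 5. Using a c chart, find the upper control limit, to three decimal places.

20.092

c̄ = (10 + 9 + 8 + 13 + 12 + 9 + 7 + 14 + 14 + 7 + 13 + 11 + 8 + 18 + 11 + 8 + 5) / 17 = 177 / 17 = 10.4118
UCL = c̄ + 3√c̄ = 10.4118 + 3 × √10.4118 = 10.4118 + 3 × 3.2267 = 20.0919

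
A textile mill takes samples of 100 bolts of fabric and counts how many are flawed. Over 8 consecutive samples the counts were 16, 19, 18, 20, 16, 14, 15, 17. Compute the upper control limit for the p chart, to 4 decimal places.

p̄ = Σdᵢ / (k·n) = 135 / (8 × 100) = 0.16875
UCL = p̄ + 3·√(p̄(1−p̄)/n) = 0.16875 + 3 × √(0.16875×0.83125/100) = 0.16875 + 3 × 0.03745 = 0.28111

0.2811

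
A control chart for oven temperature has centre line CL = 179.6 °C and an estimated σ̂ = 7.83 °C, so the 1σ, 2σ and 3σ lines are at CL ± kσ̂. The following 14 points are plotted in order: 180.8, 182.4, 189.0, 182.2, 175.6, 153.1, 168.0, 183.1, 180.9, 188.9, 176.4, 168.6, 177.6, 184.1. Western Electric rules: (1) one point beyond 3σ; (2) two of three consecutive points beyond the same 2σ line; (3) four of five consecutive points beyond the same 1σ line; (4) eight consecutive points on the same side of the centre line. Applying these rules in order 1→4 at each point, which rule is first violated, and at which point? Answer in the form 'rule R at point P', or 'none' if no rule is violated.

Zone of each point (C = within 1σ̂, B = 1σ̂–2σ̂, A = 2σ̂–3σ̂, * = beyond 3σ̂; sign = side of CL): 1:+C, 2:+C, 3:+B, 4:+C, 5:-C, 6:-*, 7:-B, 8:+C, 9:+C, 10:+B, 11:-C, 12:-B, 13:-C, 14:+C
Rule 1 (one point beyond the 3σ limits) is satisfied at point 6.

rule 1 at point 6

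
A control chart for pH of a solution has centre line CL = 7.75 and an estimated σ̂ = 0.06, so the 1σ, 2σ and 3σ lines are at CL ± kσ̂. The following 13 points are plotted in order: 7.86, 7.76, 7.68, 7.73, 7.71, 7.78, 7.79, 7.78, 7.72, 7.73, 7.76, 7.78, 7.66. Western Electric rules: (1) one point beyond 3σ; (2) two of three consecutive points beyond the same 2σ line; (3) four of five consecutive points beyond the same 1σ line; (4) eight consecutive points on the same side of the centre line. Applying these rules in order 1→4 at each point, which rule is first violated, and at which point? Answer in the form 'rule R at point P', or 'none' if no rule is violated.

none

Zone of each point (C = within 1σ̂, B = 1σ̂–2σ̂, A = 2σ̂–3σ̂, * = beyond 3σ̂; sign = side of CL): 1:+B, 2:+C, 3:-B, 4:-C, 5:-C, 6:+C, 7:+C, 8:+C, 9:-C, 10:-C, 11:+C, 12:+C, 13:-B
No rule fires across all 13 points.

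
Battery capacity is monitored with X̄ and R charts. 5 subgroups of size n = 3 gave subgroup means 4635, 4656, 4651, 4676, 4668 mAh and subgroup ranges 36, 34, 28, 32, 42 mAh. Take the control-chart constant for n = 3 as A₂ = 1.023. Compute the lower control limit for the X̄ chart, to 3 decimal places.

4622.009

X̄̄ = (4635 + 4656 + 4651 + 4676 + 4668) / 5 = 23286.0000 / 5 = 4657.2000
R̄ = (36 + 34 + 28 + 32 + 42) / 5 = 172.0000 / 5 = 34.4000
LCL = X̄̄ − A₂·R̄ = 4657.2000 − 1.023 × 34.4000 = 4622.0088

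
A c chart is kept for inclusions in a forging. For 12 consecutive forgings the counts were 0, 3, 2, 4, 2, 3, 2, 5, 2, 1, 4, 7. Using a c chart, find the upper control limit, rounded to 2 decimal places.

8.04

c̄ = (0 + 3 + 2 + 4 + 2 + 3 + 2 + 5 + 2 + 1 + 4 + 7) / 12 = 35 / 12 = 2.9167
UCL = c̄ + 3√c̄ = 2.9167 + 3 × √2.9167 = 2.9167 + 3 × 1.7078 = 8.0401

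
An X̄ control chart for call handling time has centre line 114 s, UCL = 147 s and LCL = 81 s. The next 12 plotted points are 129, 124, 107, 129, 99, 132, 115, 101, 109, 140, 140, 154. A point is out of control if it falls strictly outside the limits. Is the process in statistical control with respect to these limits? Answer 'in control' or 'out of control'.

Compare each point to [81, 147]: sample 12 = 154 > UCL.

out of control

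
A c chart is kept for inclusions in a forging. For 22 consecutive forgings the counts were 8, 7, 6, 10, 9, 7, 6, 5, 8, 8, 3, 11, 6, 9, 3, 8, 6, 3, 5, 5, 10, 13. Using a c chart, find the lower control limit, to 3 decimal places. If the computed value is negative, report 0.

c̄ = (8 + 7 + 6 + 10 + 9 + 7 + 6 + 5 + 8 + 8 + 3 + 11 + 6 + 9 + 3 + 8 + 6 + 3 + 5 + 5 + 10 + 13) / 22 = 156 / 22 = 7.0909
LCL = c̄ − 3√c̄ = 7.0909 − 3 × 2.6629 = -0.8977 → 0 (cannot be negative)

0.000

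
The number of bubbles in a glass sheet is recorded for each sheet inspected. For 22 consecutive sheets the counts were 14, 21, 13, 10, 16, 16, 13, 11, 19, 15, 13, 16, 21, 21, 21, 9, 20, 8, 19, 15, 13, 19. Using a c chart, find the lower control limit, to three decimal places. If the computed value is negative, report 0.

c̄ = (14 + 21 + 13 + 10 + 16 + 16 + 13 + 11 + 19 + 15 + 13 + 16 + 21 + 21 + 21 + 9 + 20 + 8 + 19 + 15 + 13 + 19) / 22 = 343 / 22 = 15.5909
LCL = c̄ − 3√c̄ = 15.5909 − 3 × 3.9485 = 3.7453

3.745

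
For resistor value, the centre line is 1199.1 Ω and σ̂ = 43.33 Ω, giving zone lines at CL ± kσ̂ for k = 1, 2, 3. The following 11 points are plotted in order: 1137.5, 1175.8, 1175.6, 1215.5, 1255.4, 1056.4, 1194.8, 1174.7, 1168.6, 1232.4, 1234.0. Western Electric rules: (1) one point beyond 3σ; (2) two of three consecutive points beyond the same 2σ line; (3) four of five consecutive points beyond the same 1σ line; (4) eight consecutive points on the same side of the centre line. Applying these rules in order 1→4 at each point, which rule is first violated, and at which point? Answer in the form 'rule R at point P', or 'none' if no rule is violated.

rule 1 at point 6

Zone of each point (C = within 1σ̂, B = 1σ̂–2σ̂, A = 2σ̂–3σ̂, * = beyond 3σ̂; sign = side of CL): 1:-B, 2:-C, 3:-C, 4:+C, 5:+B, 6:-*, 7:-C, 8:-C, 9:-C, 10:+C, 11:+C
Rule 1 (one point beyond the 3σ limits) is satisfied at point 6.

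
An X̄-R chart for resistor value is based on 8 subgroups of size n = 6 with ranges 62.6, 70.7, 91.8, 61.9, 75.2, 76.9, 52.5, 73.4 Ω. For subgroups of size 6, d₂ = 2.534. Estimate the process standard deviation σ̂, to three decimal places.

27.871

R̄ = (62.6 + 70.7 + 91.8 + 61.9 + 75.2 + 76.9 + 52.5 + 73.4) / 8 = 70.6250
σ̂ = R̄ / d₂ = 70.6250 / 2.534 = 27.8710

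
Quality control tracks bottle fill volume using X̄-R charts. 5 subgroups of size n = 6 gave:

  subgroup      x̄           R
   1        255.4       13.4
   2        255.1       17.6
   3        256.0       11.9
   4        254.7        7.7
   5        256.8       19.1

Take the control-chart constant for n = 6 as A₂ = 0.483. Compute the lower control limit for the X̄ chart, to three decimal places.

X̄̄ = (255.4 + 255.1 + 256.0 + 254.7 + 256.8) / 5 = 1278.0000 / 5 = 255.6000
R̄ = (13.4 + 17.6 + 11.9 + 7.7 + 19.1) / 5 = 69.7000 / 5 = 13.9400
LCL = X̄̄ − A₂·R̄ = 255.6000 − 0.483 × 13.9400 = 248.8670

248.867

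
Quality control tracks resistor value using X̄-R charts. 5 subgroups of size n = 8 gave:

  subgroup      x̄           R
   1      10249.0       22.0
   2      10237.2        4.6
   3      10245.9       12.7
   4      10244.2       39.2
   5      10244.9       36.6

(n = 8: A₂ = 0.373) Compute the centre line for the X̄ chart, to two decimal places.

X̄̄ = (10249.0 + 10237.2 + 10245.9 + 10244.2 + 10244.9) / 5 = 51221.2000 / 5 = 10244.2400
CL = X̄̄ = 10244.2400

10244.24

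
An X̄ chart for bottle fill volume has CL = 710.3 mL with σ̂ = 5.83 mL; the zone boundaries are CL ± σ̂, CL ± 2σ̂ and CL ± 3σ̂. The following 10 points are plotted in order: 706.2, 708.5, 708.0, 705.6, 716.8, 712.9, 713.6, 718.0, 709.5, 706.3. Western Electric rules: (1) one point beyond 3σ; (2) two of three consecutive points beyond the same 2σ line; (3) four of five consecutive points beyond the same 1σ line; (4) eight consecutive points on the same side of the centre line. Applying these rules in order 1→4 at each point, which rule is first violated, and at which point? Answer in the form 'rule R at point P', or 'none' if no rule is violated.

Zone of each point (C = within 1σ̂, B = 1σ̂–2σ̂, A = 2σ̂–3σ̂, * = beyond 3σ̂; sign = side of CL): 1:-C, 2:-C, 3:-C, 4:-C, 5:+B, 6:+C, 7:+C, 8:+B, 9:-C, 10:-C
No rule fires across all 10 points.

none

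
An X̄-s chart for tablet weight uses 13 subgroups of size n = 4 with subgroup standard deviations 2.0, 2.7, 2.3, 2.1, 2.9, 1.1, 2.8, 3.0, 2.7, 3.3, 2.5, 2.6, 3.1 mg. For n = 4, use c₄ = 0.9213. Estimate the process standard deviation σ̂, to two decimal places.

2.76

s̄ = (2.0 + 2.7 + 2.3 + 2.1 + 2.9 + 1.1 + 2.8 + 3.0 + 2.7 + 3.3 + 2.5 + 2.6 + 3.1) / 13 = 2.5462
σ̂ = s̄ / c₄ = 2.5462 / 0.9213 = 2.7637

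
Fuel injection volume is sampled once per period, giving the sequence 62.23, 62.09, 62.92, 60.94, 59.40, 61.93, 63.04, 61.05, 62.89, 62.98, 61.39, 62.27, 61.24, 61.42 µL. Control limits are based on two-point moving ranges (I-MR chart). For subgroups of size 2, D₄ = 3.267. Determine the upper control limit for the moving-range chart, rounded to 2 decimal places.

3.95

Moving ranges: 0.14, 0.83, 1.98, 1.54, 2.53, 1.11, 1.99, 1.84, 0.09, 1.59, 0.88, 1.03, 0.18; M̄R̄ = 15.7300 / 13 = 1.2100
UCL_MR = D₄·M̄R̄ = 3.267 × 1.2100 = 3.9531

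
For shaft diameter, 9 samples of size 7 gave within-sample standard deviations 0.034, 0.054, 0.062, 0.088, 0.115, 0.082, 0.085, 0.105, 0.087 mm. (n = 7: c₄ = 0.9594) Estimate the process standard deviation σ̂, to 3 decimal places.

0.082

s̄ = (0.034 + 0.054 + 0.062 + 0.088 + 0.115 + 0.082 + 0.085 + 0.105 + 0.087) / 9 = 0.0791
σ̂ = s̄ / c₄ = 0.0791 / 0.9594 = 0.0825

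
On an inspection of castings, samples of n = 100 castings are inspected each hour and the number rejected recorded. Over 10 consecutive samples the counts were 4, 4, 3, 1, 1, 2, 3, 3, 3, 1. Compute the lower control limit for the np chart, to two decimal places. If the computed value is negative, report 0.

p̄ = Σdᵢ / (k·n) = 25 / (10 × 100) = 0.02500
LCL = np̄ − 3·√(np̄(1−p̄)) = 2.5000 − 3 × 1.5612 = -2.1837 → 0 (negative, so LCL = 0)

0.00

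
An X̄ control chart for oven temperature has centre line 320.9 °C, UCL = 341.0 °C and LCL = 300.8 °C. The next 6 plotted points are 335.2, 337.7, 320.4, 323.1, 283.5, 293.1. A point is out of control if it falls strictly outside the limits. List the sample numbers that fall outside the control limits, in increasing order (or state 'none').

5, 6

Compare each point to [300.8, 341.0]: sample 5 = 283.5 < LCL; sample 6 = 293.1 < LCL.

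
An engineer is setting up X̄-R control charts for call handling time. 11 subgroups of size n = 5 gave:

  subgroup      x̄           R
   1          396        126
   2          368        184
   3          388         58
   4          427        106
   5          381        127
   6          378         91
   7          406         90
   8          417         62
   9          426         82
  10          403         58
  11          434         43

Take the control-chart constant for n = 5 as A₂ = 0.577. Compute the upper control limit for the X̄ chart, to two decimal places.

456.05

X̄̄ = (396 + 368 + 388 + 427 + 381 + 378 + 406 + 417 + 426 + 403 + 434) / 11 = 4424.0000 / 11 = 402.1818
R̄ = (126 + 184 + 58 + 106 + 127 + 91 + 90 + 62 + 82 + 58 + 43) / 11 = 1027.0000 / 11 = 93.3636
UCL = X̄̄ + A₂·R̄ = 402.1818 + 0.577 × 93.3636 = 456.0526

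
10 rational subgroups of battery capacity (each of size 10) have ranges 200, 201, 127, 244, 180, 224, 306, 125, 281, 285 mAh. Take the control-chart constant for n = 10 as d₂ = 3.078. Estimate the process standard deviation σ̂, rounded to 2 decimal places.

R̄ = (200 + 201 + 127 + 244 + 180 + 224 + 306 + 125 + 281 + 285) / 10 = 217.3000
σ̂ = R̄ / d₂ = 217.3000 / 3.078 = 70.5978

70.60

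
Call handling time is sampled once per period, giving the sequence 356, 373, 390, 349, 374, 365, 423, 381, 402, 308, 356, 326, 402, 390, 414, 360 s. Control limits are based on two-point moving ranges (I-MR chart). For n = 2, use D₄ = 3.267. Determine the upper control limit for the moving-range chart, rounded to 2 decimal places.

123.71

Moving ranges: 17, 17, 41, 25, 9, 58, 42, 21, 94, 48, 30, 76, 12, 24, 54; M̄R̄ = 568.0000 / 15 = 37.8667
UCL_MR = D₄·M̄R̄ = 3.267 × 37.8667 = 123.7104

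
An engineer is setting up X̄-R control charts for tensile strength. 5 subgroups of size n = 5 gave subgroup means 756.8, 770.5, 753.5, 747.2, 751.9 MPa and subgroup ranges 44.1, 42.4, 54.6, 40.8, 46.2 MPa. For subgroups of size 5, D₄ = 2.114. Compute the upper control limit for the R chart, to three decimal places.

96.441

R̄ = (44.1 + 42.4 + 54.6 + 40.8 + 46.2) / 5 = 228.1000 / 5 = 45.6200
UCL_R = D₄·R̄ = 2.114 × 45.6200 = 96.4407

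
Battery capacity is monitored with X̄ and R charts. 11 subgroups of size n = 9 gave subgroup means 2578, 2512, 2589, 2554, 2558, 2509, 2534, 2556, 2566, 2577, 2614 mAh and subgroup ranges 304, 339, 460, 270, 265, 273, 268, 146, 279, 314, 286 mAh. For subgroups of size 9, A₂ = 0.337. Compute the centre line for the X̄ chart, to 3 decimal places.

X̄̄ = (2578 + 2512 + 2589 + 2554 + 2558 + 2509 + 2534 + 2556 + 2566 + 2577 + 2614) / 11 = 28147.0000 / 11 = 2558.8182
CL = X̄̄ = 2558.8182

2558.818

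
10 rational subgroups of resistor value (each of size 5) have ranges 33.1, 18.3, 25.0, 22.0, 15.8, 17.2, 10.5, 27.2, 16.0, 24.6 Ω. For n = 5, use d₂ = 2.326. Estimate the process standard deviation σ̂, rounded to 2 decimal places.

9.02

R̄ = (33.1 + 18.3 + 25.0 + 22.0 + 15.8 + 17.2 + 10.5 + 27.2 + 16.0 + 24.6) / 10 = 20.9700
σ̂ = R̄ / d₂ = 20.9700 / 2.326 = 9.0155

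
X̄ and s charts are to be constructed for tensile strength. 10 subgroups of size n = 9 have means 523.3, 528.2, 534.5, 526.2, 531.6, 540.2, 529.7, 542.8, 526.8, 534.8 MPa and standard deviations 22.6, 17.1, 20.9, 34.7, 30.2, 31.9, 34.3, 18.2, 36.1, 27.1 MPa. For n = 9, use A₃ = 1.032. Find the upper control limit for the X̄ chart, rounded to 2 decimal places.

559.99

X̄̄ = (523.3 + 528.2 + 534.5 + 526.2 + 531.6 + 540.2 + 529.7 + 542.8 + 526.8 + 534.8) / 10 = 531.8100
s̄ = (22.6 + 17.1 + 20.9 + 34.7 + 30.2 + 31.9 + 34.3 + 18.2 + 36.1 + 27.1) / 10 = 27.3100
UCL = X̄̄ + A₃·s̄ = 531.8100 + 1.032 × 27.3100 = 559.9939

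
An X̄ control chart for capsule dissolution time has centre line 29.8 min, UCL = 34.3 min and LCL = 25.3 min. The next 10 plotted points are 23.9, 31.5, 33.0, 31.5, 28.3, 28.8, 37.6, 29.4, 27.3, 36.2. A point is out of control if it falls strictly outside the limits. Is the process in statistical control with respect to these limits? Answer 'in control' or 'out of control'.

out of control

Compare each point to [25.3, 34.3]: sample 1 = 23.9 < LCL; sample 7 = 37.6 > UCL; sample 10 = 36.2 > UCL.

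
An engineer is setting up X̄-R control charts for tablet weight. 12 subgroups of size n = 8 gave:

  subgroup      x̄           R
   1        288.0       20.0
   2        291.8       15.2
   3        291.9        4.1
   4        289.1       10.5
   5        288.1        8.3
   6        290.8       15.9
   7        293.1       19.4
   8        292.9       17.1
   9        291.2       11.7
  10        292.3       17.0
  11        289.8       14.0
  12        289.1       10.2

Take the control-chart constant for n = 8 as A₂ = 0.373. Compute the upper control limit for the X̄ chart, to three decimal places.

295.754

X̄̄ = (288.0 + 291.8 + 291.9 + 289.1 + 288.1 + 290.8 + 293.1 + 292.9 + 291.2 + 292.3 + 289.8 + 289.1) / 12 = 3488.1000 / 12 = 290.6750
R̄ = (20.0 + 15.2 + 4.1 + 10.5 + 8.3 + 15.9 + 19.4 + 17.1 + 11.7 + 17.0 + 14.0 + 10.2) / 12 = 163.4000 / 12 = 13.6167
UCL = X̄̄ + A₂·R̄ = 290.6750 + 0.373 × 13.6167 = 295.7540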